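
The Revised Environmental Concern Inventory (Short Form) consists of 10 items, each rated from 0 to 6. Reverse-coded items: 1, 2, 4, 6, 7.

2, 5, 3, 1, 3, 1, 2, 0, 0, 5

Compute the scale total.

30

Apply reverse scoring (reversed = (0+6) − raw = 6 − raw):
  item 1: 6 − 2 = 4
  item 2: 6 − 5 = 1
  item 4: 6 − 1 = 5
  item 6: 6 − 1 = 5
  item 7: 6 − 2 = 4
After reverse-coding: 4, 1, 3, 5, 3, 5, 4, 0, 0, 5
Total = 4 + 1 + 3 + 5 + 3 + 5 + 4 + 0 + 0 + 5 = 30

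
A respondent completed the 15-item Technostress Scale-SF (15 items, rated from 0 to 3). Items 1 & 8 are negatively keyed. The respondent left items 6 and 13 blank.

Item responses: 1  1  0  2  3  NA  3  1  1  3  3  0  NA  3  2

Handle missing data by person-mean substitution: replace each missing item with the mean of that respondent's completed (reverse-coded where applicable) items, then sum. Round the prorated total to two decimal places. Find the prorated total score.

Reverse-coded (reversed = (0+3) − raw = 3 − raw):
  item 1: 3 − 1 = 2
  item 8: 3 − 1 = 2
Completed scored items (13 of 15): 2, 1, 0, 2, 3, 3, 2, 1, 3, 3, 0, 3, 2; sum = 25.
Person mean = 25 / 13 ≈ 1.9231
Prorated total = (25 / 13) × 15 = 28.85 (to 2 dp)

28.85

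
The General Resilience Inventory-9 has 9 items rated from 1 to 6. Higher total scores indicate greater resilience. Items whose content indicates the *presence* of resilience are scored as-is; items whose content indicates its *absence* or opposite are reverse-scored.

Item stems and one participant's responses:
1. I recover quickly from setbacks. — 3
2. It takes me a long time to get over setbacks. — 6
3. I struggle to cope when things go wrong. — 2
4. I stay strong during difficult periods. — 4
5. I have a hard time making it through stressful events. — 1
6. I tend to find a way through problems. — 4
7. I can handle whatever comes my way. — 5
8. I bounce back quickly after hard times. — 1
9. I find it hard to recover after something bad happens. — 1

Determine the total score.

35

Items 2, 3, 5, 9 describe the absence/opposite of resilience → reverse-score.
reversed = (1+6) − raw = 7 − raw.
  item 1: 3
  item 2: 7 − 6 = 1
  item 3: 7 − 2 = 5
  item 4: 4
  item 5: 7 − 1 = 6
  item 6: 4
  item 7: 5
  item 8: 1
  item 9: 7 − 1 = 6
Total = 3 + 1 + 5 + 4 + 6 + 4 + 5 + 1 + 6 = 35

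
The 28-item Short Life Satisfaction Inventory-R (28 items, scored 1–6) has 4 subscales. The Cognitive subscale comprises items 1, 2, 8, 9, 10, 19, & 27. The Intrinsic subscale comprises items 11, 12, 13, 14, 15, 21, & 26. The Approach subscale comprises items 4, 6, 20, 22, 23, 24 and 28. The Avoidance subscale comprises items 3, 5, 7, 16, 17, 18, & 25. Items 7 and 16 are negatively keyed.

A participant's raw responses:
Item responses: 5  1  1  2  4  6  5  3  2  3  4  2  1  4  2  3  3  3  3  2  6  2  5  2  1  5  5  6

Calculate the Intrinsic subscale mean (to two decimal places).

Intrinsic items: 11, 12, 13, 14, 15, 21, 26.
  item 11: 4
  item 12: 2
  item 13: 1
  item 14: 4
  item 15: 2
  item 21: 6
  item 26: 5
Sum = 4 + 2 + 1 + 4 + 2 + 6 + 5 = 24
Mean = 24 / 7 = 3.43

3.43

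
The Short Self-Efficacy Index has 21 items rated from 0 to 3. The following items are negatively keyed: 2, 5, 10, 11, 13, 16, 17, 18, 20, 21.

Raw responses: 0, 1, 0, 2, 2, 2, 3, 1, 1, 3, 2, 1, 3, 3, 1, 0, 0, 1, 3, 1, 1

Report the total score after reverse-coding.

33

Reversing items 2, 5, 10, 11, 13, 16, 17, 18, 20 and 21 with 3 − raw:
Total = 0 + (3−1) + 0 + 2 + (3−2) + 2 + 3 + 1 + 1 + (3−3) + (3−2) + 1 + (3−3) + 3 + 1 + (3−0) + (3−0) + (3−1) + 3 + (3−1) + (3−1)
      = 0 + 2 + 0 + 2 + 1 + 2 + 3 + 1 + 1 + 0 + 1 + 1 + 0 + 3 + 1 + 3 + 3 + 2 + 3 + 2 + 2 = 33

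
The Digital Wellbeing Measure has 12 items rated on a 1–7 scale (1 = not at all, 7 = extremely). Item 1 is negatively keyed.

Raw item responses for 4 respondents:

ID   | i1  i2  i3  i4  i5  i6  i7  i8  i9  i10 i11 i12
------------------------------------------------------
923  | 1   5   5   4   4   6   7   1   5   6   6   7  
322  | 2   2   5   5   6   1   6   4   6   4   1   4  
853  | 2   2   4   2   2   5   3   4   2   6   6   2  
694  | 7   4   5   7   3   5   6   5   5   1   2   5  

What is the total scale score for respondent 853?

Respondent 853 raw: 2, 2, 4, 2, 2, 5, 3, 4, 2, 6, 6, 2.
Reverse-coded (reversed = (1+7) − raw = 8 − raw):
  item 1: 8 − 2 = 6
  item 2: 2
  item 3: 4
  item 4: 2
  item 5: 2
  item 6: 5
  item 7: 3
  item 8: 4
  item 9: 2
  item 10: 6
  item 11: 6
  item 12: 2
Sum = 6 + 2 + 4 + 2 + 2 + 5 + 3 + 4 + 2 + 6 + 6 + 2 = 44

44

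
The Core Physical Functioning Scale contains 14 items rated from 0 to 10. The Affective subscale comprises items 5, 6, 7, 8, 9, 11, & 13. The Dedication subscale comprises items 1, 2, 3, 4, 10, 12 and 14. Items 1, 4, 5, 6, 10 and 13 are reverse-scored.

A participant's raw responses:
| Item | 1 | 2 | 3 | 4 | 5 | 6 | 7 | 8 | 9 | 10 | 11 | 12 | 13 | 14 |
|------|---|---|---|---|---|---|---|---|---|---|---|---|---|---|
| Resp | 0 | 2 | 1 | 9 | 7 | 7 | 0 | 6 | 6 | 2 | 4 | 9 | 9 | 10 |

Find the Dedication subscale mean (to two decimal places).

5.86

Dedication items: 1, 2, 3, 4, 10, 12, 14.
Of these, items 1, 4 and 10 are reverse-scored; on a 0–10 scale, reversed = 10 − raw.
  item 1: 10 − 0 = 10
  item 2: 2
  item 3: 1
  item 4: 10 − 9 = 1
  item 10: 10 − 2 = 8
  item 12: 9
  item 14: 10
Sum = 10 + 2 + 1 + 1 + 8 + 9 + 10 = 41
Mean = 41 / 7 = 5.86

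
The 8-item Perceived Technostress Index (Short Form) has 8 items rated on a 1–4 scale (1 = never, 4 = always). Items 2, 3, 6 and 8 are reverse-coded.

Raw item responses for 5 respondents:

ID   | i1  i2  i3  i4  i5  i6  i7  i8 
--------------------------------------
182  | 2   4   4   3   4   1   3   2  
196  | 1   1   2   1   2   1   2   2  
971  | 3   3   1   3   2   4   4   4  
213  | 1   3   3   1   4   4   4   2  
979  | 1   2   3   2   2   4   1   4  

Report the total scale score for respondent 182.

Respondent 182 raw: 2, 4, 4, 3, 4, 1, 3, 2.
Reverse-coded (reversed = (1+4) − raw = 5 − raw):
  item 1: 2
  item 2: 5 − 4 = 1
  item 3: 5 − 4 = 1
  item 4: 3
  item 5: 4
  item 6: 5 − 1 = 4
  item 7: 3
  item 8: 5 − 2 = 3
Sum = 2 + 1 + 1 + 3 + 4 + 4 + 3 + 3 = 21

21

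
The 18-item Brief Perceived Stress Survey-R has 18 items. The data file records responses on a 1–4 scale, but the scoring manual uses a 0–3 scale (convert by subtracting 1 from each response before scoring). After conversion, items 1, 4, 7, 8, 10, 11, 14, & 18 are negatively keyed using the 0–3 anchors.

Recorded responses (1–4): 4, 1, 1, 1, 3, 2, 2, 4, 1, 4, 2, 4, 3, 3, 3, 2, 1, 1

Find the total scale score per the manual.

22

Convert to 0–3: 3, 0, 0, 0, 2, 1, 1, 3, 0, 3, 1, 3, 2, 2, 2, 1, 0, 0
Reverse-coded (reverse-coded value = 3 − response):
  item 1: 3 − 3 = 0
  item 4: 3 − 0 = 3
  item 7: 3 − 1 = 2
  item 8: 3 − 3 = 0
  item 10: 3 − 3 = 0
  item 11: 3 − 1 = 2
  item 14: 3 − 2 = 1
  item 18: 3 − 0 = 3
Scored: 0, 0, 0, 3, 2, 1, 2, 0, 0, 0, 2, 3, 2, 1, 2, 1, 0, 3
Total = 22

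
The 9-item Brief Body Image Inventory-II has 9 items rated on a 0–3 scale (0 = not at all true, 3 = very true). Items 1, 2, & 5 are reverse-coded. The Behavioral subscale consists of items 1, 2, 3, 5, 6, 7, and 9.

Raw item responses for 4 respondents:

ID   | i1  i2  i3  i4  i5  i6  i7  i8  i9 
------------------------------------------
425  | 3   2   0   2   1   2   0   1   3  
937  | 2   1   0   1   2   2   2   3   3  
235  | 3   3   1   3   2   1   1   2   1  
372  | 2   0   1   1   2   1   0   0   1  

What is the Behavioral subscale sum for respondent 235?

Respondent 235 raw: 3, 3, 1, 3, 2, 1, 1, 2, 1.
Behavioral items: 1, 2, 3, 5, 6, 7, 9.
Reverse-coded (reverse-coded value = 3 − response):
  item 1: 3 − 3 = 0
  item 2: 3 − 3 = 0
  item 3: 1
  item 5: 3 − 2 = 1
  item 6: 1
  item 7: 1
  item 9: 1
Sum = 0 + 0 + 1 + 1 + 1 + 1 + 1 = 5

5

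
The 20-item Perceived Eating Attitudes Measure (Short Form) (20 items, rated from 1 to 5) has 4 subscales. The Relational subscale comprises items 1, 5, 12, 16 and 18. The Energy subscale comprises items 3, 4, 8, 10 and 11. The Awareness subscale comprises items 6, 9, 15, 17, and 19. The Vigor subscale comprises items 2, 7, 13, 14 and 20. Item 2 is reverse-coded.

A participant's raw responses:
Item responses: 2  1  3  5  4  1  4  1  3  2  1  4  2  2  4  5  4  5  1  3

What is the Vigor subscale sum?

Vigor items: 2, 7, 13, 14, 20.
Of these, item 2 is reverse-coded; on a 1–5 scale, reversed = 6 − raw.
  item 2: 6 − 1 = 5
  item 7: 4
  item 13: 2
  item 14: 2
  item 20: 3
Sum = 5 + 4 + 2 + 2 + 3 = 16

16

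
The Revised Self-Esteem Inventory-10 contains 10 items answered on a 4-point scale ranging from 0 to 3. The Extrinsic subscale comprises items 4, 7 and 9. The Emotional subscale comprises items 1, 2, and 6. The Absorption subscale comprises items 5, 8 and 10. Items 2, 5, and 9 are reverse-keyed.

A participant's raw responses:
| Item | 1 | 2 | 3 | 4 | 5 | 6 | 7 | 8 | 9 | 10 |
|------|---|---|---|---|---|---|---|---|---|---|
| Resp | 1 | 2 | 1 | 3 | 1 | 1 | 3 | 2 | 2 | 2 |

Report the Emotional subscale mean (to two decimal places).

1.00

Emotional items: 1, 2, 6.
Of these, item 2 is reverse-keyed; reversed = (0+3) − raw = 3 − raw.
  item 1: 1
  item 2: 3 − 2 = 1
  item 6: 1
Sum = 1 + 1 + 1 = 3
Mean = 3 / 3 = 1.00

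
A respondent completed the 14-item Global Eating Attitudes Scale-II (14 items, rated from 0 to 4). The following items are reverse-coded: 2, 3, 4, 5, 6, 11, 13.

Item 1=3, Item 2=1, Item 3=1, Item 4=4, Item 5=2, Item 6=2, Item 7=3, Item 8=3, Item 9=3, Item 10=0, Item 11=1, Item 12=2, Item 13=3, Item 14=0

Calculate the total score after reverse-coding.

Reverse-coded items (on a 0–4 scale, reversed = 4 − raw):
  item 2: 4 − 1 = 3
  item 3: 4 − 1 = 3
  item 4: 4 − 4 = 0
  item 5: 4 − 2 = 2
  item 6: 4 − 2 = 2
  item 11: 4 − 1 = 3
  item 13: 4 − 3 = 1
Scored responses: 3, 3, 3, 0, 2, 2, 3, 3, 3, 0, 3, 2, 1, 0
Total = 3 + 3 + 3 + 0 + 2 + 2 + 3 + 3 + 3 + 0 + 3 + 2 + 1 + 0 = 28

28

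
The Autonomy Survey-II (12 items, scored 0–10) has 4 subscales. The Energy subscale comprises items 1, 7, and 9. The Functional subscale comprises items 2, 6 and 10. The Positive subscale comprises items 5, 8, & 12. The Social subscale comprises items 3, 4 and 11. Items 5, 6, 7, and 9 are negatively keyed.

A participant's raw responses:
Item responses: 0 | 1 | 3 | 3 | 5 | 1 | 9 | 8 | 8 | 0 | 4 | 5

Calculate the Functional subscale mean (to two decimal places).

Functional items: 2, 6, 10.
Of these, item 6 is negatively keyed; reverse-coded value = 10 − response.
  item 2: 1
  item 6: 10 − 1 = 9
  item 10: 0
Sum = 1 + 9 + 0 = 10
Mean = 10 / 3 = 3.33

3.33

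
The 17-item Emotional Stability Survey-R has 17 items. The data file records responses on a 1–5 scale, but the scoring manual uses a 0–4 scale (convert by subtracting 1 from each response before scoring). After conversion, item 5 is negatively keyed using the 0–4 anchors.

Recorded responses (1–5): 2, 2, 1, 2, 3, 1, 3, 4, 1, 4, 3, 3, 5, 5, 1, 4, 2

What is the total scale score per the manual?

29

Convert to 0–4: 1, 1, 0, 1, 2, 0, 2, 3, 0, 3, 2, 2, 4, 4, 0, 3, 1
Reverse-coded (reversed = (0+4) − raw = 4 − raw):
  item 5: 4 − 2 = 2
Scored: 1, 1, 0, 1, 2, 0, 2, 3, 0, 3, 2, 2, 4, 4, 0, 3, 1
Total = 29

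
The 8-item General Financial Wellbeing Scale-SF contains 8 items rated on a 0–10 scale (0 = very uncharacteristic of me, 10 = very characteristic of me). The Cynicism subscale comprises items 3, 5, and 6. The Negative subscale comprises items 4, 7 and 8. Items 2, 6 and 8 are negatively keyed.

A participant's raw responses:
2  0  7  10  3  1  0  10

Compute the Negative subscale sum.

Negative items: 4, 7, 8.
Of these, item 8 is negatively keyed; on a 0–10 scale, reversed = 10 − raw.
  item 4: 10
  item 7: 0
  item 8: 10 − 10 = 0
Sum = 10 + 0 + 0 = 10

10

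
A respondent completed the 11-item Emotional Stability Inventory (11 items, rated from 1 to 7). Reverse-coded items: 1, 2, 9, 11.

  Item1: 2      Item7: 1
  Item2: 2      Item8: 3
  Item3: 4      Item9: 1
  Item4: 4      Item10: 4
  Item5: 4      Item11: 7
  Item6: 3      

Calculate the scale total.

43

Reverse-coded items (reverse-coded value = 8 − response):
  item 1: 8 − 2 = 6
  item 2: 8 − 2 = 6
  item 9: 8 − 1 = 7
  item 11: 8 − 7 = 1
After reverse-coding: 6, 6, 4, 4, 4, 3, 1, 3, 7, 4, 1
Total = 6 + 6 + 4 + 4 + 4 + 3 + 1 + 3 + 7 + 4 + 1 = 43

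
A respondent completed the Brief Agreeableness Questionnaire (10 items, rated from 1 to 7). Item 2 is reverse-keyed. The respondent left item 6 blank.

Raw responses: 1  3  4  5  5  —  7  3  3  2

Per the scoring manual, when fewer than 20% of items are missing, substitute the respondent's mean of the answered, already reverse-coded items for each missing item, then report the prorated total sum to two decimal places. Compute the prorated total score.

Reverse-coded (reversed = (1+7) − raw = 8 − raw):
  item 2: 8 − 3 = 5
Completed scored items (9 of 10): 1, 5, 4, 5, 5, 7, 3, 3, 2; sum = 35.
Person mean = 35 / 9 ≈ 3.8889
Prorated total = (35 / 9) × 10 = 38.89 (to 2 dp)

38.89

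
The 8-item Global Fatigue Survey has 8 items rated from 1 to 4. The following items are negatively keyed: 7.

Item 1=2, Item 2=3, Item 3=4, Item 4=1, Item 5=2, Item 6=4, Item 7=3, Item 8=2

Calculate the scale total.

Raw sum = 21. Negatively keyed items: 7; their raw sum = 3.
Each reversal replaces raw with 5 − raw, changing the total by 5 − 2·raw per item.
Total = 21 + 1·5 − 2·3 = 21 + 5 − 6 = 20

20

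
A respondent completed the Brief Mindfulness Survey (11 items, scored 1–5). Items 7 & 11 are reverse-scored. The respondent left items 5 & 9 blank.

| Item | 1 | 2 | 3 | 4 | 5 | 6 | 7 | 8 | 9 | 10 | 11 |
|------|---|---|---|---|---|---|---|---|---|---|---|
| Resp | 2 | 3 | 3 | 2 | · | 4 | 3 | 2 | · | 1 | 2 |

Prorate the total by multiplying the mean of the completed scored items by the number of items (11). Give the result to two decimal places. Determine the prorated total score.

29.33

Reverse-coded (on a 1–5 scale, reversed = 6 − raw):
  item 7: 6 − 3 = 3
  item 11: 6 − 2 = 4
Completed scored items (9 of 11): 2, 3, 3, 2, 4, 3, 2, 1, 4; sum = 24.
Person mean = 24 / 9 ≈ 2.6667
Prorated total = (24 / 9) × 11 = 29.33 (to 2 dp)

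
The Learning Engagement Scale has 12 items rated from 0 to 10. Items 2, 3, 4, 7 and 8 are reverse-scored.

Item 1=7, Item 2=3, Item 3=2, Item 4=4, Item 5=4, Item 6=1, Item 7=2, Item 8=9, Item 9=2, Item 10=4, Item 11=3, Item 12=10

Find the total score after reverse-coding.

Raw sum = 51. Reverse-scored items: 2, 3, 4, 7, 8; their raw sum = 20.
Each reversal replaces raw with 10 − raw, changing the total by 10 − 2·raw per item.
Total = 51 + 5·10 − 2·20 = 51 + 50 − 40 = 61

61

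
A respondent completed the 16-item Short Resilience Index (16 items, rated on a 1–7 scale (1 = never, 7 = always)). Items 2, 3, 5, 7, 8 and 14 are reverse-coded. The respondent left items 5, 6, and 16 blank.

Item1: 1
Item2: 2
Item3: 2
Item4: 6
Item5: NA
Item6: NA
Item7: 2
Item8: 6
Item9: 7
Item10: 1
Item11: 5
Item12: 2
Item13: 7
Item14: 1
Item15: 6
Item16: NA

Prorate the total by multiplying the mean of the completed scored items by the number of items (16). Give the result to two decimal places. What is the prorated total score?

Reverse-coded (reverse-coded value = 8 − response):
  item 2: 8 − 2 = 6
  item 3: 8 − 2 = 6
  item 7: 8 − 2 = 6
  item 8: 8 − 6 = 2
  item 14: 8 − 1 = 7
Completed scored items (13 of 16): 1, 6, 6, 6, 6, 2, 7, 1, 5, 2, 7, 7, 6; sum = 62.
Person mean = 62 / 13 ≈ 4.7692
Prorated total = (62 / 13) × 16 = 76.31 (to 2 dp)

76.31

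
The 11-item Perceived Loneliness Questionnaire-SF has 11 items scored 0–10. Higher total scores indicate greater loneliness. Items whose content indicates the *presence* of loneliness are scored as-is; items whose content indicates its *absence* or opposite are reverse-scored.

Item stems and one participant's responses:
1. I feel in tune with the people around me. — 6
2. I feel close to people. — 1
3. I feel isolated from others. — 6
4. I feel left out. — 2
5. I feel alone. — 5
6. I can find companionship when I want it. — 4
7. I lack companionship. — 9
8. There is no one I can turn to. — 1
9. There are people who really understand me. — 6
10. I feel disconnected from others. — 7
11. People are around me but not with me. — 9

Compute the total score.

Items 1, 2, 6, 9 describe the absence/opposite of loneliness → reverse-score.
reversed = (0+10) − raw = 10 − raw.
  item 1: 10 − 6 = 4
  item 2: 10 − 1 = 9
  item 3: 6
  item 4: 2
  item 5: 5
  item 6: 10 − 4 = 6
  item 7: 9
  item 8: 1
  item 9: 10 − 6 = 4
  item 10: 7
  item 11: 9
Total = 4 + 9 + 6 + 2 + 5 + 6 + 9 + 1 + 4 + 7 + 9 = 62

62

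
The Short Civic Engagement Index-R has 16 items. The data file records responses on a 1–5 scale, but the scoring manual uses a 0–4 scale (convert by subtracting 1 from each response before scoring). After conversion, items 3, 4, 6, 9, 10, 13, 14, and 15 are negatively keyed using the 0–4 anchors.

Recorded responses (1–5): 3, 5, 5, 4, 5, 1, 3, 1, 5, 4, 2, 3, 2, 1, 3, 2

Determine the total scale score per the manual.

Convert to 0–4: 2, 4, 4, 3, 4, 0, 2, 0, 4, 3, 1, 2, 1, 0, 2, 1
Reverse-coded (reversed = (0+4) − raw = 4 − raw):
  item 3: 4 − 4 = 0
  item 4: 4 − 3 = 1
  item 6: 4 − 0 = 4
  item 9: 4 − 4 = 0
  item 10: 4 − 3 = 1
  item 13: 4 − 1 = 3
  item 14: 4 − 0 = 4
  item 15: 4 − 2 = 2
Scored: 2, 4, 0, 1, 4, 4, 2, 0, 0, 1, 1, 2, 3, 4, 2, 1
Total = 31

31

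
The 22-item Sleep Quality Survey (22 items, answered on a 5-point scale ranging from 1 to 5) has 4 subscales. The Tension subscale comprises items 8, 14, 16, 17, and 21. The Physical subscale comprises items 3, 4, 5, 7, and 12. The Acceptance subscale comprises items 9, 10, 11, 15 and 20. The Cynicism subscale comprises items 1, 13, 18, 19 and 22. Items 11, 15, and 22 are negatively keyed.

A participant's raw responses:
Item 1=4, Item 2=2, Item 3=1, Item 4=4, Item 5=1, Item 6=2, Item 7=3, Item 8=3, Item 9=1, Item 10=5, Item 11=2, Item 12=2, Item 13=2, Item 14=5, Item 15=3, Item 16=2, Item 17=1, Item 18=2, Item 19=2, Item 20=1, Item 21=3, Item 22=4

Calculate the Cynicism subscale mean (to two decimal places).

Cynicism items: 1, 13, 18, 19, 22.
Of these, item 22 is negatively keyed; reversed = (1+5) − raw = 6 − raw.
  item 1: 4
  item 13: 2
  item 18: 2
  item 19: 2
  item 22: 6 − 4 = 2
Sum = 4 + 2 + 2 + 2 + 2 = 12
Mean = 12 / 5 = 2.40

2.40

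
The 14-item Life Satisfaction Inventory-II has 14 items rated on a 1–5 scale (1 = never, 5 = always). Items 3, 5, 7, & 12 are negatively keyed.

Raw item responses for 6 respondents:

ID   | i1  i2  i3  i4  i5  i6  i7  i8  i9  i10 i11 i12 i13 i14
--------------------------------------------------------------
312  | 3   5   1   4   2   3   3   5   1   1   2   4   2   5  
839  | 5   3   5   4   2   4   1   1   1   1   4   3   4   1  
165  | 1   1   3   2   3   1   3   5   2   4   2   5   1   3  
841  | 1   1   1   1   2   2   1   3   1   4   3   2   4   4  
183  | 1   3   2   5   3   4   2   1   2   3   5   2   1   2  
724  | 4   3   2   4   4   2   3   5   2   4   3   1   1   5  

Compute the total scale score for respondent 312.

45

Respondent 312 raw: 3, 5, 1, 4, 2, 3, 3, 5, 1, 1, 2, 4, 2, 5.
Reverse-coded (on a 1–5 scale, reversed = 6 − raw):
  item 1: 3
  item 2: 5
  item 3: 6 − 1 = 5
  item 4: 4
  item 5: 6 − 2 = 4
  item 6: 3
  item 7: 6 − 3 = 3
  item 8: 5
  item 9: 1
  item 10: 1
  item 11: 2
  item 12: 6 − 4 = 2
  item 13: 2
  item 14: 5
Sum = 3 + 5 + 5 + 4 + 4 + 3 + 3 + 5 + 1 + 1 + 2 + 2 + 2 + 5 = 45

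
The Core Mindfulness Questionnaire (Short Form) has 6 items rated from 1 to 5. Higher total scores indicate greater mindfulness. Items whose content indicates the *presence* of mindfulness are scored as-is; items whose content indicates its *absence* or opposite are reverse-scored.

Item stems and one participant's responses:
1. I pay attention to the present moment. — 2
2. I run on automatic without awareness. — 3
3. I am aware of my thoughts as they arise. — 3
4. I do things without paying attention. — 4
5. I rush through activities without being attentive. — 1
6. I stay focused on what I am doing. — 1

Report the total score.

Items 2, 4, 5 describe the absence/opposite of mindfulness → reverse-score.
reverse-coded value = 6 − response.
  item 1: 2
  item 2: 6 − 3 = 3
  item 3: 3
  item 4: 6 − 4 = 2
  item 5: 6 − 1 = 5
  item 6: 1
Total = 2 + 3 + 3 + 2 + 5 + 1 = 16

16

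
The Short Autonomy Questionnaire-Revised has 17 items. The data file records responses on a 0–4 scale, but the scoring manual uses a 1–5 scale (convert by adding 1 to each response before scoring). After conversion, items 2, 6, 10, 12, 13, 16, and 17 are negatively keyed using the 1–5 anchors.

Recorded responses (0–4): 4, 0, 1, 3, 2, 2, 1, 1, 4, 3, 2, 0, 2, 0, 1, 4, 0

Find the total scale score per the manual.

53

Convert to 1–5: 5, 1, 2, 4, 3, 3, 2, 2, 5, 4, 3, 1, 3, 1, 2, 5, 1
Reverse-coded (reverse-coded value = 6 − response):
  item 2: 6 − 1 = 5
  item 6: 6 − 3 = 3
  item 10: 6 − 4 = 2
  item 12: 6 − 1 = 5
  item 13: 6 − 3 = 3
  item 16: 6 − 5 = 1
  item 17: 6 − 1 = 5
Scored: 5, 5, 2, 4, 3, 3, 2, 2, 5, 2, 3, 5, 3, 1, 2, 1, 5
Total = 53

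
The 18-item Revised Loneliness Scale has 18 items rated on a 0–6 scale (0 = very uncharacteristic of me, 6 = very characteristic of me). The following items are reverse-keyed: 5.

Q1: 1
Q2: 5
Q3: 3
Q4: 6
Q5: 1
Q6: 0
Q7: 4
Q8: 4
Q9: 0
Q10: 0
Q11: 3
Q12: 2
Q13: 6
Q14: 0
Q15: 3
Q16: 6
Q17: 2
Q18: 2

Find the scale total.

52

Apply reverse scoring (reverse-coded value = 6 − response):
  item 5: 6 − 1 = 5
Scored responses: 1, 5, 3, 6, 5, 0, 4, 4, 0, 0, 3, 2, 6, 0, 3, 6, 2, 2
Total = 1 + 5 + 3 + 6 + 5 + 0 + 4 + 4 + 0 + 0 + 3 + 2 + 6 + 0 + 3 + 6 + 2 + 2 = 52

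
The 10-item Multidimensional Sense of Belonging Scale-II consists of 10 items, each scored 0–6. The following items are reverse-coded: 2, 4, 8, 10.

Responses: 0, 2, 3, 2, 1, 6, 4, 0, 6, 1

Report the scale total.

Apply reverse scoring (on a 0–6 scale, reversed = 6 − raw):
  item 2: 6 − 2 = 4
  item 4: 6 − 2 = 4
  item 8: 6 − 0 = 6
  item 10: 6 − 1 = 5
Scored items: 0, 4, 3, 4, 1, 6, 4, 6, 6, 5
Total = 0 + 4 + 3 + 4 + 1 + 6 + 4 + 6 + 6 + 5 = 39

39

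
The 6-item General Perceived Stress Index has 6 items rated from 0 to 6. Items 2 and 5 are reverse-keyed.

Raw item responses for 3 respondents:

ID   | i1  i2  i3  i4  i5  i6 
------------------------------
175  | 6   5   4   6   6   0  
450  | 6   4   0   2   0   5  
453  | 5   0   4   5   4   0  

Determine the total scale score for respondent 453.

22

Respondent 453 raw: 5, 0, 4, 5, 4, 0.
Reverse-coded (reverse-coded value = 6 − response):
  item 1: 5
  item 2: 6 − 0 = 6
  item 3: 4
  item 4: 5
  item 5: 6 − 4 = 2
  item 6: 0
Sum = 5 + 6 + 4 + 5 + 2 + 0 = 22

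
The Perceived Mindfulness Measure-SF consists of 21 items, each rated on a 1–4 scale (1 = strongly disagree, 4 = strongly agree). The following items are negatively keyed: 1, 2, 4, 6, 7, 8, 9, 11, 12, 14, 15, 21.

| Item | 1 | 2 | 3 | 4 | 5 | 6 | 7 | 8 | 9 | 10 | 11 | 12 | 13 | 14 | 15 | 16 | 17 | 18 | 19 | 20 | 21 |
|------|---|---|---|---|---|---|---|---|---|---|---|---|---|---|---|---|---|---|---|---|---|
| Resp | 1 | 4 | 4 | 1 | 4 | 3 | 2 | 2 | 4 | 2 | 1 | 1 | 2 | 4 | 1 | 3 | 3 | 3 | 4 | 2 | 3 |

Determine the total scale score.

Reversing items 1, 2, 4, 6, 7, 8, 9, 11, 12, 14, 15, and 21 with 5 − raw:
Total = (5−1) + (5−4) + 4 + (5−1) + 4 + (5−3) + (5−2) + (5−2) + (5−4) + 2 + (5−1) + (5−1) + 2 + (5−4) + (5−1) + 3 + 3 + 3 + 4 + 2 + (5−3)
      = 4 + 1 + 4 + 4 + 4 + 2 + 3 + 3 + 1 + 2 + 4 + 4 + 2 + 1 + 4 + 3 + 3 + 3 + 4 + 2 + 2 = 60

60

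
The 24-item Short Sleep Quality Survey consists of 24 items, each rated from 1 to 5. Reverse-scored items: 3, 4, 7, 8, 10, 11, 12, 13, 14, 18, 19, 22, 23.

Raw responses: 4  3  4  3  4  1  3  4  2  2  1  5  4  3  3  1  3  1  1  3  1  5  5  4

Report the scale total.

Raw sum = 70. Reverse-scored items: 3, 4, 7, 8, 10, 11, 12, 13, 14, 18, 19, 22, 23; their raw sum = 41.
Each reversal replaces raw with 6 − raw, changing the total by 6 − 2·raw per item.
Total = 70 + 13·6 − 2·41 = 70 + 78 − 82 = 66

66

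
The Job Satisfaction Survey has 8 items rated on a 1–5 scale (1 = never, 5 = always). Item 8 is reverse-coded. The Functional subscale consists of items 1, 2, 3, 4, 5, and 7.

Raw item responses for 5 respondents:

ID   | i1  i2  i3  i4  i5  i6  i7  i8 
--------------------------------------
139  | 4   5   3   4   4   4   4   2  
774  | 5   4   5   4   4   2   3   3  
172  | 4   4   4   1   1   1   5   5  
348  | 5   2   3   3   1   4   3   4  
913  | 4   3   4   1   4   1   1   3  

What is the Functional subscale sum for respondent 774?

Respondent 774 raw: 5, 4, 5, 4, 4, 2, 3, 3.
Functional items: 1, 2, 3, 4, 5, 7.
Reverse-coded (reverse-coded value = 6 − response):
  item 1: 5
  item 2: 4
  item 3: 5
  item 4: 4
  item 5: 4
  item 7: 3
Sum = 5 + 4 + 5 + 4 + 4 + 3 = 25

25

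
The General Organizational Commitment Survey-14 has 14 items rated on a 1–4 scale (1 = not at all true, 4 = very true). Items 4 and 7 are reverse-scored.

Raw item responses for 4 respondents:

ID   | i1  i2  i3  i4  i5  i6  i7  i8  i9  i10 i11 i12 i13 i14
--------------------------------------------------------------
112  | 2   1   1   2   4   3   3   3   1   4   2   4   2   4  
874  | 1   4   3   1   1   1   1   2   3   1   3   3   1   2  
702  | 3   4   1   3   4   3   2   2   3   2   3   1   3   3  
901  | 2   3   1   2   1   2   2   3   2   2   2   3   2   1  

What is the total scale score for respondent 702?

37

Respondent 702 raw: 3, 4, 1, 3, 4, 3, 2, 2, 3, 2, 3, 1, 3, 3.
Reverse-coded (reverse-coded value = 5 − response):
  item 1: 3
  item 2: 4
  item 3: 1
  item 4: 5 − 3 = 2
  item 5: 4
  item 6: 3
  item 7: 5 − 2 = 3
  item 8: 2
  item 9: 3
  item 10: 2
  item 11: 3
  item 12: 1
  item 13: 3
  item 14: 3
Sum = 3 + 4 + 1 + 2 + 4 + 3 + 3 + 2 + 3 + 2 + 3 + 1 + 3 + 3 = 37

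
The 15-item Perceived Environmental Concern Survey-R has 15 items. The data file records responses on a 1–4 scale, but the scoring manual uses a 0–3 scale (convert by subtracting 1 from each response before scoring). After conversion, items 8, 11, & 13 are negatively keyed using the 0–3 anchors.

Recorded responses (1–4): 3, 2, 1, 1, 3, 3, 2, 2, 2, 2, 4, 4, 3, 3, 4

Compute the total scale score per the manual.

Convert to 0–3: 2, 1, 0, 0, 2, 2, 1, 1, 1, 1, 3, 3, 2, 2, 3
Reverse-coded (on a 0–3 scale, reversed = 3 − raw):
  item 8: 3 − 1 = 2
  item 11: 3 − 3 = 0
  item 13: 3 − 2 = 1
Scored: 2, 1, 0, 0, 2, 2, 1, 2, 1, 1, 0, 3, 1, 2, 3
Total = 21

21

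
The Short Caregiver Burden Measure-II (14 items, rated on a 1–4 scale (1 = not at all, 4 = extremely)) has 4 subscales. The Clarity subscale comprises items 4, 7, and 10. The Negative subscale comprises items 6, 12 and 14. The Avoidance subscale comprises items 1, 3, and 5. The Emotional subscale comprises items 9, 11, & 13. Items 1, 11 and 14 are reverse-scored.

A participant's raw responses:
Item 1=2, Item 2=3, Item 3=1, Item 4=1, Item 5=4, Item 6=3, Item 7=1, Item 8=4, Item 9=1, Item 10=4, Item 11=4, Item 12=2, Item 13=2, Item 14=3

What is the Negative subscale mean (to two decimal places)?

Negative items: 6, 12, 14.
Of these, item 14 is reverse-scored; reversed = (1+4) − raw = 5 − raw.
  item 6: 3
  item 12: 2
  item 14: 5 − 3 = 2
Sum = 3 + 2 + 2 = 7
Mean = 7 / 3 = 2.33

2.33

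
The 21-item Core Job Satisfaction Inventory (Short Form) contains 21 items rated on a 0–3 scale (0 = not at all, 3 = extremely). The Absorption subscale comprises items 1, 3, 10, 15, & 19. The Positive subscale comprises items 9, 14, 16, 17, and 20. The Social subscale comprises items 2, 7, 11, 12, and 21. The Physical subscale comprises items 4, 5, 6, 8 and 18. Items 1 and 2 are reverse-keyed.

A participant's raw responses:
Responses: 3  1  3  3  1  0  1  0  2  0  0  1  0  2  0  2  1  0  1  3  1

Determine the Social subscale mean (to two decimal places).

1.00

Social items: 2, 7, 11, 12, 21.
Of these, item 2 is reverse-keyed; reverse-coded value = 3 − response.
  item 2: 3 − 1 = 2
  item 7: 1
  item 11: 0
  item 12: 1
  item 21: 1
Sum = 2 + 1 + 0 + 1 + 1 = 5
Mean = 5 / 5 = 1.00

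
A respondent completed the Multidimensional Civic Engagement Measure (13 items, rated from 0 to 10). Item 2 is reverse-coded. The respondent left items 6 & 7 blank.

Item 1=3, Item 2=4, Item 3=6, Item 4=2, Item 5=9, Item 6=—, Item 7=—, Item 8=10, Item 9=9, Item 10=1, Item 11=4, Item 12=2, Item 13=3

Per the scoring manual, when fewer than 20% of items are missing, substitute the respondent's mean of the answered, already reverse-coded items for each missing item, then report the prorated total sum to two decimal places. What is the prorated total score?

Reverse-coded (on a 0–10 scale, reversed = 10 − raw):
  item 2: 10 − 4 = 6
Completed scored items (11 of 13): 3, 6, 6, 2, 9, 10, 9, 1, 4, 2, 3; sum = 55.
Person mean = 55 / 11 ≈ 5.0000
Prorated total = (55 / 11) × 13 = 65.00 (to 2 dp)

65.00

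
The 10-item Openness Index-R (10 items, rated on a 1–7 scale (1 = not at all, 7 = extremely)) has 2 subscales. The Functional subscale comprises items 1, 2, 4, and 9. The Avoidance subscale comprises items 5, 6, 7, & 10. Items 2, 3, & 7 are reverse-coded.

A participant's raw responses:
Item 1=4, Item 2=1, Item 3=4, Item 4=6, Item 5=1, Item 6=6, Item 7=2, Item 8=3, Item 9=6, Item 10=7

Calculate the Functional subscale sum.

23

Functional items: 1, 2, 4, 9.
Of these, item 2 is reverse-coded; reverse-coded value = 8 − response.
  item 1: 4
  item 2: 8 − 1 = 7
  item 4: 6
  item 9: 6
Sum = 4 + 7 + 6 + 6 = 23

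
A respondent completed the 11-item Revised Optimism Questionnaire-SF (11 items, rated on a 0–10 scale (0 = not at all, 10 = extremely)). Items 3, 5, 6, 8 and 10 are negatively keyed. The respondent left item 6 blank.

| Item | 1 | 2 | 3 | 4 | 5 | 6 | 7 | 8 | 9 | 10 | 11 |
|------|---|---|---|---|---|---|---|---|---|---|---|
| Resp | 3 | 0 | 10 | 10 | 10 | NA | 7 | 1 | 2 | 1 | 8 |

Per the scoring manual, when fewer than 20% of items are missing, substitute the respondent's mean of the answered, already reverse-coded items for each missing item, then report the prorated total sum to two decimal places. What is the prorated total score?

52.80

Reverse-coded (reversed = (0+10) − raw = 10 − raw):
  item 3: 10 − 10 = 0
  item 5: 10 − 10 = 0
  item 8: 10 − 1 = 9
  item 10: 10 − 1 = 9
Completed scored items (10 of 11): 3, 0, 0, 10, 0, 7, 9, 2, 9, 8; sum = 48.
Person mean = 48 / 10 ≈ 4.8000
Prorated total = (48 / 10) × 11 = 52.80 (to 2 dp)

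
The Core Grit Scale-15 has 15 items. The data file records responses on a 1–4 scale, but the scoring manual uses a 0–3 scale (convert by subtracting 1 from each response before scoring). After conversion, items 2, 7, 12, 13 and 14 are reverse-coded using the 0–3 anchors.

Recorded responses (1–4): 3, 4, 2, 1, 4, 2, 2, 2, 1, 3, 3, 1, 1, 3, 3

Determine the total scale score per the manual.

23

Convert to 0–3: 2, 3, 1, 0, 3, 1, 1, 1, 0, 2, 2, 0, 0, 2, 2
Reverse-coded (reversed = (0+3) − raw = 3 − raw):
  item 2: 3 − 3 = 0
  item 7: 3 − 1 = 2
  item 12: 3 − 0 = 3
  item 13: 3 − 0 = 3
  item 14: 3 − 2 = 1
Scored: 2, 0, 1, 0, 3, 1, 2, 1, 0, 2, 2, 3, 3, 1, 2
Total = 23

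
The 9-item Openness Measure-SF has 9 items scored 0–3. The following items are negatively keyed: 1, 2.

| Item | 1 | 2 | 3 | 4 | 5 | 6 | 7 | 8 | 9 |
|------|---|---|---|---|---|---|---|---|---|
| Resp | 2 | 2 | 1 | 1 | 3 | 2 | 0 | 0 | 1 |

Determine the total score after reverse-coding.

10

Negatively keyed items use 3 − raw:
  item 1: 3 − 2 = 1
  item 2: 3 − 2 = 1
After reverse-coding: 1, 1, 1, 1, 3, 2, 0, 0, 1
Total = 1 + 1 + 1 + 1 + 3 + 2 + 0 + 0 + 1 = 10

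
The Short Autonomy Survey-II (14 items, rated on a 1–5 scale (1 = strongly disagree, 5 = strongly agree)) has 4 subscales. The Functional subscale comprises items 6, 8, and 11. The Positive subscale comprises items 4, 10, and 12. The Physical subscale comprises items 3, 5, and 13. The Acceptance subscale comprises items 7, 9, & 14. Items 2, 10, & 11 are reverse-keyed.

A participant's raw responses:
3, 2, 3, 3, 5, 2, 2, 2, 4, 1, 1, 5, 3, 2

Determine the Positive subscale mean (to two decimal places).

4.33

Positive items: 4, 10, 12.
Of these, item 10 is reverse-keyed; reversed = (1+5) − raw = 6 − raw.
  item 4: 3
  item 10: 6 − 1 = 5
  item 12: 5
Sum = 3 + 5 + 5 = 13
Mean = 13 / 3 = 4.33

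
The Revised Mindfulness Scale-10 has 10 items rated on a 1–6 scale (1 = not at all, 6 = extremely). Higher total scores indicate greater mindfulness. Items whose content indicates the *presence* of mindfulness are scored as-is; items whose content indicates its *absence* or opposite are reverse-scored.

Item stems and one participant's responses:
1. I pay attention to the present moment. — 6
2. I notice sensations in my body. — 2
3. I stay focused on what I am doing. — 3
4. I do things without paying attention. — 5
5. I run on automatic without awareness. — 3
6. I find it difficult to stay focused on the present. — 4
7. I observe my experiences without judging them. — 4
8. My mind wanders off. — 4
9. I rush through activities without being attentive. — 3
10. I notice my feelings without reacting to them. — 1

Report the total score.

32

Items 4, 5, 6, 8, 9 describe the absence/opposite of mindfulness → reverse-score.
reverse-coded value = 7 − response.
  item 1: 6
  item 2: 2
  item 3: 3
  item 4: 7 − 5 = 2
  item 5: 7 − 3 = 4
  item 6: 7 − 4 = 3
  item 7: 4
  item 8: 7 − 4 = 3
  item 9: 7 − 3 = 4
  item 10: 1
Total = 6 + 2 + 3 + 2 + 4 + 3 + 4 + 3 + 4 + 1 = 32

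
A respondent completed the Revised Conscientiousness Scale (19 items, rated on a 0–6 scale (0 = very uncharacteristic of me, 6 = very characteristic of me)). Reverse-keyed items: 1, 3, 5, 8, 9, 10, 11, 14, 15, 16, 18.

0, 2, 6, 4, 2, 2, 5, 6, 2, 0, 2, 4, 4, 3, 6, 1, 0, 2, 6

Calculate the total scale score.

63

Apply reverse scoring (reverse-coded value = 6 − response):
  item 1: 6 − 0 = 6
  item 3: 6 − 6 = 0
  item 5: 6 − 2 = 4
  item 8: 6 − 6 = 0
  item 9: 6 − 2 = 4
  item 10: 6 − 0 = 6
  item 11: 6 − 2 = 4
  item 14: 6 − 3 = 3
  item 15: 6 − 6 = 0
  item 16: 6 − 1 = 5
  item 18: 6 − 2 = 4
After reverse-coding: 6, 2, 0, 4, 4, 2, 5, 0, 4, 6, 4, 4, 4, 3, 0, 5, 0, 4, 6
Total = 6 + 2 + 0 + 4 + 4 + 2 + 5 + 0 + 4 + 6 + 4 + 4 + 4 + 3 + 0 + 5 + 0 + 4 + 6 = 63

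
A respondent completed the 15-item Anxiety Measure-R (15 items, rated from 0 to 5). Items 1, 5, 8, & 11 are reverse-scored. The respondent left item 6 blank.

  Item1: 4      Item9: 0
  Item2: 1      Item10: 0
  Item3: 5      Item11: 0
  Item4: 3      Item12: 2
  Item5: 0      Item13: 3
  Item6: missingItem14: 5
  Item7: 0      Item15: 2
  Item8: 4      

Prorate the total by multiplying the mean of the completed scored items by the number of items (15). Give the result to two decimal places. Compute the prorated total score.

35.36

Reverse-coded (reverse-coded value = 5 − response):
  item 1: 5 − 4 = 1
  item 5: 5 − 0 = 5
  item 8: 5 − 4 = 1
  item 11: 5 − 0 = 5
Completed scored items (14 of 15): 1, 1, 5, 3, 5, 0, 1, 0, 0, 5, 2, 3, 5, 2; sum = 33.
Person mean = 33 / 14 ≈ 2.3571
Prorated total = (33 / 14) × 15 = 35.36 (to 2 dp)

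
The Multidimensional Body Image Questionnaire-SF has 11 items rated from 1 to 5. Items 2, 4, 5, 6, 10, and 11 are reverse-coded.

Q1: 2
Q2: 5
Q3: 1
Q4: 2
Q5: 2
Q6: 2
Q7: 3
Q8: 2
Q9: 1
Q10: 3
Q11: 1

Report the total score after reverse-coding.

Apply reverse scoring (reverse-coded value = 6 − response):
  item 2: 6 − 5 = 1
  item 4: 6 − 2 = 4
  item 5: 6 − 2 = 4
  item 6: 6 − 2 = 4
  item 10: 6 − 3 = 3
  item 11: 6 − 1 = 5
Scored responses: 2, 1, 1, 4, 4, 4, 3, 2, 1, 3, 5
Total = 2 + 1 + 1 + 4 + 4 + 4 + 3 + 2 + 1 + 3 + 5 = 30

30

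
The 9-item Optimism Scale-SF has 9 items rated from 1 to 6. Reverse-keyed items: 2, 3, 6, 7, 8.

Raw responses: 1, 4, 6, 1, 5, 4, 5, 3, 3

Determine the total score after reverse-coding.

23

Raw sum = 32. Reverse-keyed items: 2, 3, 6, 7, 8; their raw sum = 22.
Each reversal replaces raw with 7 − raw, changing the total by 7 − 2·raw per item.
Total = 32 + 5·7 − 2·22 = 32 + 35 − 44 = 23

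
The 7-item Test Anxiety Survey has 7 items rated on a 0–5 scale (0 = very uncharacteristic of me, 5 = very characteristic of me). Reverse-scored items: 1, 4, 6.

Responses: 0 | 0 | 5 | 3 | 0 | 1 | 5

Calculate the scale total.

Reverse-coded items (reversed = (0+5) − raw = 5 − raw):
  item 1: 5 − 0 = 5
  item 4: 5 − 3 = 2
  item 6: 5 − 1 = 4
Scored responses: 5, 0, 5, 2, 0, 4, 5
Total = 5 + 0 + 5 + 2 + 0 + 4 + 5 = 21

21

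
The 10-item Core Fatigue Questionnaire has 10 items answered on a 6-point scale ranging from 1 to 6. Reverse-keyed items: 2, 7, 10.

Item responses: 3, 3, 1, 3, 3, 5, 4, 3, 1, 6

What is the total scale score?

27

Reversing items 2, 7, & 10 with 7 − raw:
Total = 3 + (7−3) + 1 + 3 + 3 + 5 + (7−4) + 3 + 1 + (7−6)
      = 3 + 4 + 1 + 3 + 3 + 5 + 3 + 3 + 1 + 1 = 27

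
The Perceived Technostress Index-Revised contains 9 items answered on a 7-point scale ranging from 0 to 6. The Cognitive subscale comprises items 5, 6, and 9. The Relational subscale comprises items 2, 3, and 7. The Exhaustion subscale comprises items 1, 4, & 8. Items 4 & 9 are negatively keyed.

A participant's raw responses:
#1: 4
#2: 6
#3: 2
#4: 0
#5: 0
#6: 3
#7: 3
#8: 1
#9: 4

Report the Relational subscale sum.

Relational items: 2, 3, 7.
  item 2: 6
  item 3: 2
  item 7: 3
Sum = 6 + 2 + 3 = 11

11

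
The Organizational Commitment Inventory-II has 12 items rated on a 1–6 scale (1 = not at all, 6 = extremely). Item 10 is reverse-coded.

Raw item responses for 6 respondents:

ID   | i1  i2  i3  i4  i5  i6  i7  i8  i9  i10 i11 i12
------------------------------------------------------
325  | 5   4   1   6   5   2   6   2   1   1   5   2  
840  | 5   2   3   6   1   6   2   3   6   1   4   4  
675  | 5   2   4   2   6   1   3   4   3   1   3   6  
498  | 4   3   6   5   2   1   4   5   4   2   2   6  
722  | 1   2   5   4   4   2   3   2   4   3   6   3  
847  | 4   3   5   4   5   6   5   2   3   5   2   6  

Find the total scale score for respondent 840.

Respondent 840 raw: 5, 2, 3, 6, 1, 6, 2, 3, 6, 1, 4, 4.
Reverse-coded (reverse-coded value = 7 − response):
  item 1: 5
  item 2: 2
  item 3: 3
  item 4: 6
  item 5: 1
  item 6: 6
  item 7: 2
  item 8: 3
  item 9: 6
  item 10: 7 − 1 = 6
  item 11: 4
  item 12: 4
Sum = 5 + 2 + 3 + 6 + 1 + 6 + 2 + 3 + 6 + 6 + 4 + 4 = 48

48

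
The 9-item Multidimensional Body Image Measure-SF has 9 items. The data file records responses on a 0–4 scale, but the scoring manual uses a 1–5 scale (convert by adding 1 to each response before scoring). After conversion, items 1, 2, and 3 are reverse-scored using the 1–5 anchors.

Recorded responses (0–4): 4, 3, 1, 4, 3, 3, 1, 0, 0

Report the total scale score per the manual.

24

Convert to 1–5: 5, 4, 2, 5, 4, 4, 2, 1, 1
Reverse-coded (reversed = (1+5) − raw = 6 − raw):
  item 1: 6 − 5 = 1
  item 2: 6 − 4 = 2
  item 3: 6 − 2 = 4
Scored: 1, 2, 4, 5, 4, 4, 2, 1, 1
Total = 24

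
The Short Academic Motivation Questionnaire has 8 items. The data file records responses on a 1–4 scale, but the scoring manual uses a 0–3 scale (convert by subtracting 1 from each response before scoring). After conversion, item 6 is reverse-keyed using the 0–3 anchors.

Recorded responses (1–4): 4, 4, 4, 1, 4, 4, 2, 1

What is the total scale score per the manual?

Convert to 0–3: 3, 3, 3, 0, 3, 3, 1, 0
Reverse-coded (on a 0–3 scale, reversed = 3 − raw):
  item 6: 3 − 3 = 0
Scored: 3, 3, 3, 0, 3, 0, 1, 0
Total = 13

13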